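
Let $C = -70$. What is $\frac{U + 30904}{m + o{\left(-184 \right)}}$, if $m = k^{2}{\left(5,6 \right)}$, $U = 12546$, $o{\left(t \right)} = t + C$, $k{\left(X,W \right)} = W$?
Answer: $- \frac{21725}{109} \approx -199.31$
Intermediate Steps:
$o{\left(t \right)} = -70 + t$ ($o{\left(t \right)} = t - 70 = -70 + t$)
$m = 36$ ($m = 6^{2} = 36$)
$\frac{U + 30904}{m + o{\left(-184 \right)}} = \frac{12546 + 30904}{36 - 254} = \frac{43450}{36 - 254} = \frac{43450}{-218} = 43450 \left(- \frac{1}{218}\right) = - \frac{21725}{109}$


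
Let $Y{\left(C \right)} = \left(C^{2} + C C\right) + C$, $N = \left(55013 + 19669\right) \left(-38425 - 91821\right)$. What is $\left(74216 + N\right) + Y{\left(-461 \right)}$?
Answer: $-9726532975$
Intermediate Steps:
$N = -9727031772$ ($N = 74682 \left(-130246\right) = -9727031772$)
$Y{\left(C \right)} = C + 2 C^{2}$ ($Y{\left(C \right)} = \left(C^{2} + C^{2}\right) + C = 2 C^{2} + C = C + 2 C^{2}$)
$\left(74216 + N\right) + Y{\left(-461 \right)} = \left(74216 - 9727031772\right) - 461 \left(1 + 2 \left(-461\right)\right) = -9726957556 - 461 \left(1 - 922\right) = -9726957556 - -424581 = -9726957556 + 424581 = -9726532975$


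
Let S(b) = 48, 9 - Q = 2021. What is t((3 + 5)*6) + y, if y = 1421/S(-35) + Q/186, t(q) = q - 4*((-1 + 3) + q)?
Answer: -198221/1488 ≈ -133.21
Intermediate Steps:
Q = -2012 (Q = 9 - 1*2021 = 9 - 2021 = -2012)
t(q) = -8 - 3*q (t(q) = q - 4*(2 + q) = q + (-8 - 4*q) = -8 - 3*q)
y = 27955/1488 (y = 1421/48 - 2012/186 = 1421*(1/48) - 2012*1/186 = 1421/48 - 1006/93 = 27955/1488 ≈ 18.787)
t((3 + 5)*6) + y = (-8 - 3*(3 + 5)*6) + 27955/1488 = (-8 - 24*6) + 27955/1488 = (-8 - 3*48) + 27955/1488 = (-8 - 144) + 27955/1488 = -152 + 27955/1488 = -198221/1488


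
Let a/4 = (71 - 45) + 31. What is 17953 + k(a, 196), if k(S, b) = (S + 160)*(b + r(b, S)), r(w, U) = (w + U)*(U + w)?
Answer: 69847089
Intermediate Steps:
a = 228 (a = 4*((71 - 45) + 31) = 4*(26 + 31) = 4*57 = 228)
r(w, U) = (U + w)² (r(w, U) = (U + w)*(U + w) = (U + w)²)
k(S, b) = (160 + S)*(b + (S + b)²) (k(S, b) = (S + 160)*(b + (S + b)²) = (160 + S)*(b + (S + b)²))
17953 + k(a, 196) = 17953 + (160*196 + 160*(228 + 196)² + 228*196 + 228*(228 + 196)²) = 17953 + (31360 + 160*424² + 44688 + 228*424²) = 17953 + (31360 + 160*179776 + 44688 + 228*179776) = 17953 + (31360 + 28764160 + 44688 + 40988928) = 17953 + 69829136 = 69847089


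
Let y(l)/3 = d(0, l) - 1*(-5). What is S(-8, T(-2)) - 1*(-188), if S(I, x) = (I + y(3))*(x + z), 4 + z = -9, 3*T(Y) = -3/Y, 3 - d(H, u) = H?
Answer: -12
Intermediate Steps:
d(H, u) = 3 - H
T(Y) = -1/Y (T(Y) = (-3/Y)/3 = -1/Y)
z = -13 (z = -4 - 9 = -13)
y(l) = 24 (y(l) = 3*((3 - 1*0) - 1*(-5)) = 3*((3 + 0) + 5) = 3*(3 + 5) = 3*8 = 24)
S(I, x) = (-13 + x)*(24 + I) (S(I, x) = (I + 24)*(x - 13) = (24 + I)*(-13 + x) = (-13 + x)*(24 + I))
S(-8, T(-2)) - 1*(-188) = (-312 - 13*(-8) + 24*(-1/(-2)) - (-8)/(-2)) - 1*(-188) = (-312 + 104 + 24*(-1*(-1/2)) - (-8)*(-1)/2) + 188 = (-312 + 104 + 24*(1/2) - 8*1/2) + 188 = (-312 + 104 + 12 - 4) + 188 = -200 + 188 = -12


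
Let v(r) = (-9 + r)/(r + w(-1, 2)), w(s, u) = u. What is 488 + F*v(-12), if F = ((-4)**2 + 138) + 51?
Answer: 1837/2 ≈ 918.50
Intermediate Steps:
F = 205 (F = (16 + 138) + 51 = 154 + 51 = 205)
v(r) = (-9 + r)/(2 + r) (v(r) = (-9 + r)/(r + 2) = (-9 + r)/(2 + r))
488 + F*v(-12) = 488 + 205*((-9 - 12)/(2 - 12)) = 488 + 205*(-21/(-10)) = 488 + 205*(-1/10*(-21)) = 488 + 205*(21/10) = 488 + 861/2 = 1837/2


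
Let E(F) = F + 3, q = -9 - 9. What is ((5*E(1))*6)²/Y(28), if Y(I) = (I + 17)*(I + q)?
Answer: 32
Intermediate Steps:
q = -18
E(F) = 3 + F
Y(I) = (-18 + I)*(17 + I) (Y(I) = (I + 17)*(I - 18) = (17 + I)*(-18 + I) = (-18 + I)*(17 + I))
((5*E(1))*6)²/Y(28) = ((5*(3 + 1))*6)²/(-306 + 28² - 1*28) = ((5*4)*6)²/(-306 + 784 - 28) = (20*6)²/450 = 120²*(1/450) = 14400*(1/450) = 32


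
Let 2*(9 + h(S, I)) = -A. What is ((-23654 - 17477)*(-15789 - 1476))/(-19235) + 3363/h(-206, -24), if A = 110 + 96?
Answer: -15919775877/430864 ≈ -36949.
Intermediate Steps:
A = 206
h(S, I) = -112 (h(S, I) = -9 + (-1*206)/2 = -9 + (½)*(-206) = -9 - 103 = -112)
((-23654 - 17477)*(-15789 - 1476))/(-19235) + 3363/h(-206, -24) = ((-23654 - 17477)*(-15789 - 1476))/(-19235) + 3363/(-112) = -41131*(-17265)*(-1/19235) + 3363*(-1/112) = 710126715*(-1/19235) - 3363/112 = -142025343/3847 - 3363/112 = -15919775877/430864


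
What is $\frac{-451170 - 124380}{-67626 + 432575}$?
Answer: $- \frac{575550}{364949} \approx -1.5771$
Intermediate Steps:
$\frac{-451170 - 124380}{-67626 + 432575} = - \frac{575550}{364949}$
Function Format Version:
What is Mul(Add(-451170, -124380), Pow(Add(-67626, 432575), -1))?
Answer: Rational(-575550, 364949) ≈ -1.5771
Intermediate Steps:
Mul(Add(-451170, -124380), Pow(Add(-67626, 432575), -1)) = Mul(-575550, Pow(364949, -1)) = Mul(-575550, Rational(1, 364949)) = Rational(-575550, 364949)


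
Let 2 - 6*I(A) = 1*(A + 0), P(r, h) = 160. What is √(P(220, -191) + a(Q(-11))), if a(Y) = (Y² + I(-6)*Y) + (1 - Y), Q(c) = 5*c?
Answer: √28509/3 ≈ 56.282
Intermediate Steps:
I(A) = ⅓ - A/6 (I(A) = ⅓ - (A + 0)/6 = ⅓ - A/6)
a(Y) = 1 + Y² + Y/3 (a(Y) = (Y² + (⅓ - ⅙*(-6))*Y) + (1 - Y) = (Y² + (⅓ + 1)*Y) + (1 - Y) = (Y² + 4*Y/3) + (1 - Y) = 1 + Y² + Y/3)
√(P(220, -191) + a(Q(-11))) = √(160 + (1 + (5*(-11))² + (5*(-11))/3)) = √(160 + (1 + (-55)² + (⅓)*(-55))) = √(160 + (1 + 3025 - 55/3)) = √(160 + 9023/3) = √(9503/3) = √28509/3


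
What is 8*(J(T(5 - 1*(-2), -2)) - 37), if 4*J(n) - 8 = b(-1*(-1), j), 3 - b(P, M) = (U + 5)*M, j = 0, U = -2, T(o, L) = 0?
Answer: -274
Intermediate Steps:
b(P, M) = 3 - 3*M (b(P, M) = 3 - (-2 + 5)*M = 3 - 3*M)
J(n) = 11/4 (J(n) = 2 + (3 - 3*0)/4 = 2 + (3 + 0)/4 = 2 + (1/4)*3 = 2 + 3/4 = 11/4)
8*(J(T(5 - 1*(-2), -2)) - 37) = 8*(11/4 - 37) = 8*(-137/4) = -274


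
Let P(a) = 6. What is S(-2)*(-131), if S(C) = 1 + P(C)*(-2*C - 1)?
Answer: -2489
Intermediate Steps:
S(C) = -5 - 12*C (S(C) = 1 + 6*(-2*C - 1) = 1 + 6*(-1 - 2*C) = 1 + (-6 - 12*C) = -5 - 12*C)
S(-2)*(-131) = (-5 - 12*(-2))*(-131) = (-5 + 24)*(-131) = 19*(-131) = -2489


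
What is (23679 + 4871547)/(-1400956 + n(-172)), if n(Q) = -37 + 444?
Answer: -4895226/1400549 ≈ -3.4952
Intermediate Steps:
n(Q) = 407
(23679 + 4871547)/(-1400956 + n(-172)) = (23679 + 4871547)/(-1400956 + 407) = 4895226/(-1400549) = 4895226*(-1/1400549) = -4895226/1400549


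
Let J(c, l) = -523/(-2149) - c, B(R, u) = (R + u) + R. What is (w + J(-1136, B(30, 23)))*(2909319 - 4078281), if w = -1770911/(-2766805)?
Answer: -7901895752053911588/5945863945 ≈ -1.3290e+9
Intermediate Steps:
B(R, u) = u + 2*R
J(c, l) = 523/2149 - c (J(c, l) = -523*(-1/2149) - c = 523/2149 - c)
w = 1770911/2766805 (w = -1770911*(-1/2766805) = 1770911/2766805 ≈ 0.64006)
(w + J(-1136, B(30, 23)))*(2909319 - 4078281) = (1770911/2766805 + (523/2149 - 1*(-1136)))*(2909319 - 4078281) = (1770911/2766805 + (523/2149 + 1136))*(-1168962) = (1770911/2766805 + 2441787/2149)*(-1168962) = (6759754168274/5945863945)*(-1168962) = -7901895752053911588/5945863945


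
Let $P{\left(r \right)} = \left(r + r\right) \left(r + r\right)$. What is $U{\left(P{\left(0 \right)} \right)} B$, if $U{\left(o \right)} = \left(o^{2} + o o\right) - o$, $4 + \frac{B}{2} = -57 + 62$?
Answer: $0$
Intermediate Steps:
$P{\left(r \right)} = 4 r^{2}$ ($P{\left(r \right)} = 2 r 2 r = 4 r^{2}$)
$B = 2$ ($B = -8 + 2 \left(-57 + 62\right) = -8 + 2 \cdot 5 = -8 + 10 = 2$)
$U{\left(o \right)} = - o + 2 o^{2}$ ($U{\left(o \right)} = \left(o^{2} + o^{2}\right) - o = 2 o^{2} - o = - o + 2 o^{2}$)
$U{\left(P{\left(0 \right)} \right)} B = 4 \cdot 0^{2} \left(-1 + 2 \cdot 4 \cdot 0^{2}\right) 2 = 4 \cdot 0 \left(-1 + 2 \cdot 4 \cdot 0\right) 2 = 0 \left(-1 + 2 \cdot 0\right) 2 = 0 \left(-1 + 0\right) 2 = 0 \left(-1\right) 2 = 0 \cdot 2 = 0$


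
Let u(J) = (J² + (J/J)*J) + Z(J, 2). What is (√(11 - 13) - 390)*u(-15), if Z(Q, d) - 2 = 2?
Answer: -83460 + 214*I*√2 ≈ -83460.0 + 302.64*I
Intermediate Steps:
Z(Q, d) = 4 (Z(Q, d) = 2 + 2 = 4)
u(J) = 4 + J + J² (u(J) = (J² + (J/J)*J) + 4 = (J² + 1*J) + 4 = (J² + J) + 4 = (J + J²) + 4 = 4 + J + J²)
(√(11 - 13) - 390)*u(-15) = (√(11 - 13) - 390)*(4 - 15 + (-15)²) = (√(-2) - 390)*(4 - 15 + 225) = (I*√2 - 390)*214 = (-390 + I*√2)*214 = -83460 + 214*I*√2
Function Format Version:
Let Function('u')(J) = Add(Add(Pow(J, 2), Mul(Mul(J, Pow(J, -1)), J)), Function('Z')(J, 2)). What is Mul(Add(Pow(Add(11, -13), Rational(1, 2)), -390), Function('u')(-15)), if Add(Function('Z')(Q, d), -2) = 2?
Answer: Add(-83460, Mul(214, I, Pow(2, Rational(1, 2)))) ≈ Add(-83460., Mul(302.64, I))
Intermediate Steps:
Function('Z')(Q, d) = 4 (Function('Z')(Q, d) = Add(2, 2) = 4)
Function('u')(J) = Add(4, J, Pow(J, 2)) (Function('u')(J) = Add(Add(Pow(J, 2), Mul(Mul(J, Pow(J, -1)), J)), 4) = Add(Add(Pow(J, 2), Mul(1, J)), 4) = Add(Add(Pow(J, 2), J), 4) = Add(Add(J, Pow(J, 2)), 4) = Add(4, J, Pow(J, 2)))
Mul(Add(Pow(Add(11, -13), Rational(1, 2)), -390), Function('u')(-15)) = Mul(Add(Pow(Add(11, -13), Rational(1, 2)), -390), Add(4, -15, Pow(-15, 2))) = Mul(Add(Pow(-2, Rational(1, 2)), -390), Add(4, -15, 225)) = Mul(Add(Mul(I, Pow(2, Rational(1, 2))), -390), 214) = Mul(Add(-390, Mul(I, Pow(2, Rational(1, 2)))), 214) = Add(-83460, Mul(214, I, Pow(2, Rational(1, 2))))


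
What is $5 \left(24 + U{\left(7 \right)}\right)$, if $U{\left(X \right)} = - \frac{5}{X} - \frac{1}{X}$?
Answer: $\frac{810}{7} \approx 115.71$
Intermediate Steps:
$U{\left(X \right)} = - \frac{6}{X}$
$5 \left(24 + U{\left(7 \right)}\right) = 5 \left(24 - \frac{6}{7}\right) = 5 \cdot \frac{162}{7} = \frac{810}{7}$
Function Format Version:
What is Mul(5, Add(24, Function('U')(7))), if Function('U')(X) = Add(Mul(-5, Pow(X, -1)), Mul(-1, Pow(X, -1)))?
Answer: Rational(810, 7) ≈ 115.71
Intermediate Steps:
Function('U')(X) = Mul(-6, Pow(X, -1))
Mul(5, Add(24, Function('U')(7))) = Mul(5, Add(24, Mul(-6, Pow(7, -1)))) = Mul(5, Add(24, Mul(-6, Rational(1, 7)))) = Mul(5, Add(24, Rational(-6, 7))) = Mul(5, Rational(162, 7)) = Rational(810, 7)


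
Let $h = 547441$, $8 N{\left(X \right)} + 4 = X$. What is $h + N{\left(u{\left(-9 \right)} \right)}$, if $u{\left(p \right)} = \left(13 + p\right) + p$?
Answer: $\frac{4379519}{8} \approx 5.4744 \cdot 10^{5}$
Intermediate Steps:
$u{\left(p \right)} = 13 + 2 p$
$N{\left(X \right)} = - \frac{1}{2} + \frac{X}{8}$
$h + N{\left(u{\left(-9 \right)} \right)} = 547441 + \left(- \frac{1}{2} + \frac{13 + 2 \left(-9\right)}{8}\right) = 547441 + \left(- \frac{1}{2} + \frac{13 - 18}{8}\right) = 547441 + \left(- \frac{1}{2} + \frac{1}{8} \left(-5\right)\right) = 547441 - \frac{9}{8} = \frac{4379519}{8}$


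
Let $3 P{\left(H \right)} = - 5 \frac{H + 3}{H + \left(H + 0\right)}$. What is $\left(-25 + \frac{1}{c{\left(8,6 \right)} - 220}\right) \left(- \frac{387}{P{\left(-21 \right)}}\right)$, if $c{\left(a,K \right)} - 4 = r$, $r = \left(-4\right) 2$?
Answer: $- \frac{2167587}{160} \approx -13547.0$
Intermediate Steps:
$r = -8$
$c{\left(a,K \right)} = -4$ ($c{\left(a,K \right)} = 4 - 8 = -4$)
$P{\left(H \right)} = - \frac{5 \left(3 + H\right)}{6 H}$ ($P{\left(H \right)} = \frac{\left(-5\right) \frac{H + 3}{H + \left(H + 0\right)}}{3} = \frac{\left(-5\right) \frac{3 + H}{H + H}}{3} = \frac{\left(-5\right) \frac{3 + H}{2 H}}{3} = \frac{\left(- \frac{5}{2}\right) \frac{1}{H} \left(3 + H\right)}{3} = - \frac{5 \left(3 + H\right)}{6 H}$)
$\left(-25 + \frac{1}{c{\left(8,6 \right)} - 220}\right) \left(- \frac{387}{P{\left(-21 \right)}}\right) = \left(-25 + \frac{1}{-4 - 220}\right) \left(- \frac{387}{\frac{5}{6} \frac{1}{-21} \left(-3 - -21\right)}\right) = \left(-25 + \frac{1}{-224}\right) \left(- \frac{387}{\frac{5}{6} \left(- \frac{1}{21}\right) \left(-3 + 21\right)}\right) = \left(-25 - \frac{1}{224}\right) \left(- \frac{387}{\frac{5}{6} \left(- \frac{1}{21}\right) 18}\right) = - \frac{5601 \left(- \frac{387}{- \frac{5}{7}}\right)}{224} = - \frac{5601 \left(\left(-387\right) \left(- \frac{7}{5}\right)\right)}{224} = \left(- \frac{5601}{224}\right) \frac{2709}{5} = - \frac{2167587}{160}$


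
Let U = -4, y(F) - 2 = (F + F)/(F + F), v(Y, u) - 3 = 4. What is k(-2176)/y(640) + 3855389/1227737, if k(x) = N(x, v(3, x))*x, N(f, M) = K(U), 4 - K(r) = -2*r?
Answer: 10697789015/3683211 ≈ 2904.5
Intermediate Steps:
v(Y, u) = 7 (v(Y, u) = 3 + 4 = 7)
y(F) = 3 (y(F) = 2 + (F + F)/(F + F) = 2 + (2*F)/((2*F)) = 2 + (2*F)*(1/(2*F)) = 2 + 1 = 3)
K(r) = 4 + 2*r (K(r) = 4 - (-2)*r = 4 + 2*r)
N(f, M) = -4 (N(f, M) = 4 + 2*(-4) = 4 - 8 = -4)
k(x) = -4*x
k(-2176)/y(640) + 3855389/1227737 = -4*(-2176)/3 + 3855389/1227737 = 8704*(1/3) + 3855389*(1/1227737) = 8704/3 + 3855389/1227737 = 10697789015/3683211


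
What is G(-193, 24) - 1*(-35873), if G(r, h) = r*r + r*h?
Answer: 68490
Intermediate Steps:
G(r, h) = r² + h*r
G(-193, 24) - 1*(-35873) = -193*(24 - 193) - 1*(-35873) = -193*(-169) + 35873 = 32617 + 35873 = 68490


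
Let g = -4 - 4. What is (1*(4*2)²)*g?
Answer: -512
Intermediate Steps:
g = -8
(1*(4*2)²)*g = (1*(4*2)²)*(-8) = (1*8²)*(-8) = (1*64)*(-8) = 64*(-8) = -512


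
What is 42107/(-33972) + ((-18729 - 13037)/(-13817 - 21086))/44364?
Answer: -285960283489/230717067108 ≈ -1.2394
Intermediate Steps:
42107/(-33972) + ((-18729 - 13037)/(-13817 - 21086))/44364 = 42107*(-1/33972) - 31766/(-34903)*(1/44364) = -42107/33972 - 31766*(-1/34903)*(1/44364) = -42107/33972 + (31766/34903)*(1/44364) = -42107/33972 + 15883/774218346 = -285960283489/230717067108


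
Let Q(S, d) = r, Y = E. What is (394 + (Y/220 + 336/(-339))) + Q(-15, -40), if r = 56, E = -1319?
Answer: 11013313/24860 ≈ 443.01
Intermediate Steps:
Y = -1319
Q(S, d) = 56
(394 + (Y/220 + 336/(-339))) + Q(-15, -40) = (394 + (-1319/220 + 336/(-339))) + 56 = (394 + (-1319*1/220 + 336*(-1/339))) + 56 = (394 + (-1319/220 - 112/113)) + 56 = (394 - 173687/24860) + 56 = 9621153/24860 + 56 = 11013313/24860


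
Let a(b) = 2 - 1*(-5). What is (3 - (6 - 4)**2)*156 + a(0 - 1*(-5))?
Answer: -149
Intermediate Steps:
a(b) = 7 (a(b) = 2 + 5 = 7)
(3 - (6 - 4)**2)*156 + a(0 - 1*(-5)) = (3 - (6 - 4)**2)*156 + 7 = (3 - 1*2**2)*156 + 7 = (3 - 1*4)*156 + 7 = (3 - 4)*156 + 7 = -1*156 + 7 = -156 + 7 = -149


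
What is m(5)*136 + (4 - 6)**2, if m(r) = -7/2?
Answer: -472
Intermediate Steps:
m(r) = -7/2 (m(r) = -7*1/2 = -7/2)
m(5)*136 + (4 - 6)**2 = -7/2*136 + (4 - 6)**2 = -476 + (-2)**2 = -476 + 4 = -472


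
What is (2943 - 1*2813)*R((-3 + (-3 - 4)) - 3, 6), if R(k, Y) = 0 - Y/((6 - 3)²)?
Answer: -260/3 ≈ -86.667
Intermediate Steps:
R(k, Y) = -Y/9 (R(k, Y) = 0 - Y/(3²) = 0 - Y/9 = -Y/9)
(2943 - 1*2813)*R((-3 + (-3 - 4)) - 3, 6) = (2943 - 1*2813)*(-⅑*6) = (2943 - 2813)*(-⅔) = 130*(-⅔) = -260/3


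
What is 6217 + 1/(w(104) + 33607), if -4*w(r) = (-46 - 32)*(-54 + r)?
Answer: 214996295/34582 ≈ 6217.0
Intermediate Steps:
w(r) = -1053 + 39*r/2 (w(r) = -(-46 - 32)*(-54 + r)/4 = -(-39)*(-54 + r)/2 = -(4212 - 78*r)/4 = -1053 + 39*r/2)
6217 + 1/(w(104) + 33607) = 6217 + 1/((-1053 + (39/2)*104) + 33607) = 6217 + 1/((-1053 + 2028) + 33607) = 6217 + 1/(975 + 33607) = 6217 + 1/34582 = 214996295/34582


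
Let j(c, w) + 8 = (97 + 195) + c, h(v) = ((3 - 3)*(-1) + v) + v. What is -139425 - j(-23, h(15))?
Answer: -139686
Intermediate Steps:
h(v) = 2*v (h(v) = (0*(-1) + v) + v = (0 + v) + v = v + v = 2*v)
j(c, w) = 284 + c (j(c, w) = -8 + ((97 + 195) + c) = -8 + (292 + c) = 284 + c)
-139425 - j(-23, h(15)) = -139425 - (284 - 23) = -139425 - 1*261 = -139425 - 261 = -139686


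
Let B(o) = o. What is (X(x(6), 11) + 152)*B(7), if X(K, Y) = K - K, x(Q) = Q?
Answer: 1064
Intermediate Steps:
X(K, Y) = 0
(X(x(6), 11) + 152)*B(7) = (0 + 152)*7 = 152*7 = 1064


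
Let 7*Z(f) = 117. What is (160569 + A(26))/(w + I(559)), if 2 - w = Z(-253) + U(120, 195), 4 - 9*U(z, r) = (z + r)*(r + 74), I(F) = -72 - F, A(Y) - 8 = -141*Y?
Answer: 9885393/552437 ≈ 17.894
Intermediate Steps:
A(Y) = 8 - 141*Y
Z(f) = 117/7 (Z(f) = (1/7)*117 = 117/7)
U(z, r) = 4/9 - (74 + r)*(r + z)/9 (U(z, r) = 4/9 - (z + r)*(r + 74)/9 = 4/9 - (r + z)*(74 + r)/9 = 4/9 - (74 + r)*(r + z)/9)
w = 592190/63 (w = 2 - (117/7 + (4/9 - 74/9*195 - 74/9*120 - 1/9*195**2 - 1/9*195*120)) = 2 - (117/7 + (4/9 - 4810/3 - 2960/3 - 1/9*38025 - 2600)) = 2 - (117/7 + (4/9 - 4810/3 - 2960/3 - 4225 - 2600)) = 2 - (117/7 - 84731/9) = 2 - 1*(-592064/63) = 2 + 592064/63 = 592190/63 ≈ 9399.8)
(160569 + A(26))/(w + I(559)) = (160569 + (8 - 141*26))/(592190/63 + (-72 - 1*559)) = (160569 + (8 - 3666))/(592190/63 + (-72 - 559)) = (160569 - 3658)/(592190/63 - 631) = 156911/(552437/63) = 156911*(63/552437) = 9885393/552437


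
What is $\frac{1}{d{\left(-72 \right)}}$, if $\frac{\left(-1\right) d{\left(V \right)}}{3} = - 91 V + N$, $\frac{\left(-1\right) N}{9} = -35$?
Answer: $- \frac{1}{20601} \approx -4.8541 \cdot 10^{-5}$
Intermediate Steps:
$N = 315$ ($N = \left(-9\right) \left(-35\right) = 315$)
$d{\left(V \right)} = -945 + 273 V$ ($d{\left(V \right)} = - 3 \left(- 91 V + 315\right) = - 3 \left(315 - 91 V\right) = -945 + 273 V$)
$\frac{1}{d{\left(-72 \right)}} = \frac{1}{-945 + 273 \left(-72\right)} = \frac{1}{-945 - 19656} = \frac{1}{-20601} = - \frac{1}{20601}$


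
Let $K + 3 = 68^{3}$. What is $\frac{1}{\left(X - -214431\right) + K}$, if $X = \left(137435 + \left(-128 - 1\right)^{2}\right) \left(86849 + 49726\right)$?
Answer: $\frac{1}{21043458560} \approx 4.7521 \cdot 10^{-11}$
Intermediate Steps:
$X = 21042929700$ ($X = \left(137435 + \left(-129\right)^{2}\right) 136575 = \left(137435 + 16641\right) 136575 = 154076 \cdot 136575 = 21042929700$)
$K = 314429$ ($K = -3 + 68^{3} = -3 + 314432 = 314429$)
$\frac{1}{\left(X - -214431\right) + K} = \frac{1}{\left(21042929700 - -214431\right) + 314429} = \frac{1}{\left(21042929700 + 214431\right) + 314429} = \frac{1}{21043144131 + 314429} = \frac{1}{21043458560}$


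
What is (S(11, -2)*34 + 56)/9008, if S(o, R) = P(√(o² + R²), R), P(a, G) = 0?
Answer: 7/1126 ≈ 0.0062167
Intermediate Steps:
S(o, R) = 0
(S(11, -2)*34 + 56)/9008 = (0*34 + 56)/9008 = (0 + 56)*(1/9008) = 56*(1/9008) = 7/1126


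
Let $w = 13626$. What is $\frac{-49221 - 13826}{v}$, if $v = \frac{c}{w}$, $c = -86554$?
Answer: $\frac{429539211}{43277} \approx 9925.3$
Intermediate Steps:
$v = - \frac{43277}{6813}$ ($v = - \frac{86554}{13626} = \left(-86554\right) \frac{1}{13626} = - \frac{43277}{6813} \approx -6.3521$)
$\frac{-49221 - 13826}{v} = \frac{-49221 - 13826}{- \frac{43277}{6813}} = \left(-49221 - 13826\right) \left(- \frac{6813}{43277}\right) = \left(-63047\right) \left(- \frac{6813}{43277}\right) = \frac{429539211}{43277}$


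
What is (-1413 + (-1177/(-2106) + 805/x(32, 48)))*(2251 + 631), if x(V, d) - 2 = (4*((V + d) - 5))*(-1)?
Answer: -639895091374/156897 ≈ -4.0784e+6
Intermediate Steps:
x(V, d) = 22 - 4*V - 4*d (x(V, d) = 2 + (4*((V + d) - 5))*(-1) = 2 + (4*(-5 + V + d))*(-1) = 2 + (-20 + 4*V + 4*d)*(-1) = 2 + (20 - 4*V - 4*d) = 22 - 4*V - 4*d)
(-1413 + (-1177/(-2106) + 805/x(32, 48)))*(2251 + 631) = (-1413 + (-1177/(-2106) + 805/(22 - 4*32 - 4*48)))*(2251 + 631) = (-1413 + (-1177*(-1/2106) + 805/(22 - 128 - 192)))*2882 = (-1413 + (1177/2106 + 805/(-298)))*2882 = (-1413 + (1177/2106 + 805*(-1/298)))*2882 = (-1413 + (1177/2106 - 805/298))*2882 = (-1413 - 336146/156897)*2882 = -222031607/156897*2882 = -639895091374/156897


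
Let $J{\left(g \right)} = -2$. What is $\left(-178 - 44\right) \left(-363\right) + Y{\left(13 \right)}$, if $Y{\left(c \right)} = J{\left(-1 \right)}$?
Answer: $80584$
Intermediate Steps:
$Y{\left(c \right)} = -2$
$\left(-178 - 44\right) \left(-363\right) + Y{\left(13 \right)} = \left(-178 - 44\right) \left(-363\right) - 2 = \left(-222\right) \left(-363\right) - 2 = 80586 - 2 = 80584$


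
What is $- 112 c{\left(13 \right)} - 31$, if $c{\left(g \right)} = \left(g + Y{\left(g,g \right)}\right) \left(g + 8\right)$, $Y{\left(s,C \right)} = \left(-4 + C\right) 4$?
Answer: $-115279$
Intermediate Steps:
$Y{\left(s,C \right)} = -16 + 4 C$
$c{\left(g \right)} = \left(-16 + 5 g\right) \left(8 + g\right)$ ($c{\left(g \right)} = \left(g + \left(-16 + 4 g\right)\right) \left(g + 8\right) = \left(-16 + 5 g\right) \left(8 + g\right)$)
$- 112 c{\left(13 \right)} - 31 = - 112 \left(-128 + 5 \cdot 13^{2} + 24 \cdot 13\right) - 31 = - 112 \left(-128 + 5 \cdot 169 + 312\right) - 31 = - 112 \left(-128 + 845 + 312\right) - 31 = \left(-112\right) 1029 - 31 = -115248 - 31 = -115279$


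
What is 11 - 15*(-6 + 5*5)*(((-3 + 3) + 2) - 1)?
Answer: -274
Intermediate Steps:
11 - 15*(-6 + 5*5)*(((-3 + 3) + 2) - 1) = 11 - 15*(-6 + 25)*((0 + 2) - 1) = 11 - 285*(2 - 1) = 11 - 285 = -274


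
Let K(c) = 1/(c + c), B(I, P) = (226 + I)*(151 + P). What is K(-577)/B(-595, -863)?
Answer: -1/303188112 ≈ -3.2983e-9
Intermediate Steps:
B(I, P) = (151 + P)*(226 + I)
K(c) = 1/(2*c)
K(-577)/B(-595, -863) = ((½)/(-577))/(34126 + 151*(-595) + 226*(-863) - 595*(-863)) = ((½)*(-1/577))/(34126 - 89845 - 195038 + 513485) = -1/1154/262728 = -1/1154*1/262728 = -1/303188112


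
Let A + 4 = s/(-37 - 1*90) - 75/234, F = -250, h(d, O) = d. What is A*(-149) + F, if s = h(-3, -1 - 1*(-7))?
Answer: 3865685/9906 ≈ 390.24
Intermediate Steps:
s = -3
A = -42565/9906 (A = -4 + (-3/(-37 - 1*90) - 75/234) = -4 + (-3/(-37 - 90) - 75*1/234) = -4 + (-3/(-127) - 25/78) = -4 + (-3*(-1/127) - 25/78) = -4 + (3/127 - 25/78) = -4 - 2941/9906 = -42565/9906 ≈ -4.2969)
A*(-149) + F = -42565/9906*(-149) - 250 = 6342185/9906 - 250 = 3865685/9906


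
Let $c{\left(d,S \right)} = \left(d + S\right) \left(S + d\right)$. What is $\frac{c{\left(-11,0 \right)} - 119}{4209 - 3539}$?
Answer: $\frac{1}{335} \approx 0.0029851$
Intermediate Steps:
$c{\left(d,S \right)} = \left(S + d\right)^{2}$ ($c{\left(d,S \right)} = \left(S + d\right) \left(S + d\right) = \left(S + d\right)^{2}$)
$\frac{c{\left(-11,0 \right)} - 119}{4209 - 3539} = \frac{\left(0 - 11\right)^{2} - 119}{4209 - 3539} = \frac{\left(-11\right)^{2} - 119}{670} = \left(121 - 119\right) \frac{1}{670} = 2 \cdot \frac{1}{670} = \frac{1}{335}$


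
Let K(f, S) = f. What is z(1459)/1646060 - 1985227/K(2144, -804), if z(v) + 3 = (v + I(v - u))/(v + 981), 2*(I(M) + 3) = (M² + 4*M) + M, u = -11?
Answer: -124584943936269/134548944400 ≈ -925.95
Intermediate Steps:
I(M) = -3 + M²/2 + 5*M/2 (I(M) = -3 + ((M² + 4*M) + M)/2 = -3 + (M² + 5*M)/2 = -3 + (M²/2 + 5*M/2) = -3 + M²/2 + 5*M/2)
z(v) = -3 + (49/2 + (11 + v)²/2 + 7*v/2)/(981 + v) (z(v) = -3 + (v + (-3 + (v - 1*(-11))²/2 + 5*(v - 1*(-11))/2))/(v + 981) = -3 + (v + (-3 + (v + 11)²/2 + 5*(v + 11)/2))/(981 + v) = -3 + (v + (-3 + (11 + v)²/2 + 5*(11 + v)/2))/(981 + v) = -3 + (v + (-3 + (11 + v)²/2 + (55/2 + 5*v/2)))/(981 + v) = -3 + (v + (49/2 + (11 + v)²/2 + 5*v/2))/(981 + v) = -3 + (49/2 + (11 + v)²/2 + 7*v/2)/(981 + v))
z(1459)/1646060 - 1985227/K(2144, -804) = ((-5837 + 1459 + (11 + 1459)²)/(2*(981 + 1459)))/1646060 - 1985227/2144 = ((½)*(-5837 + 1459 + 1470²)/2440)*(1/1646060) - 1985227*1/2144 = ((½)*(1/2440)*(-5837 + 1459 + 2160900))*(1/1646060) - 1985227/2144 = ((½)*(1/2440)*2156522)*(1/1646060) - 1985227/2144 = (1078261/2440)*(1/1646060) - 1985227/2144 = 1078261/4016386400 - 1985227/2144 = -124584943936269/134548944400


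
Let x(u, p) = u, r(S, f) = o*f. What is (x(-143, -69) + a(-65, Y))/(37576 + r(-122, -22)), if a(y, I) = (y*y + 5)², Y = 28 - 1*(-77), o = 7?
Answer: 17892757/37422 ≈ 478.13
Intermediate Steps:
Y = 105 (Y = 28 + 77 = 105)
r(S, f) = 7*f
a(y, I) = (5 + y²)² (a(y, I) = (y² + 5)² = (5 + y²)²)
(x(-143, -69) + a(-65, Y))/(37576 + r(-122, -22)) = (-143 + (5 + (-65)²)²)/(37576 + 7*(-22)) = (-143 + (5 + 4225)²)/(37576 - 154) = (-143 + 4230²)/37422 = (-143 + 17892900)*(1/37422) = 17892757*(1/37422) = 17892757/37422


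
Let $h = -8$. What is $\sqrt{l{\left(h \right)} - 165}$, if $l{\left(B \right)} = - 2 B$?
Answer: $i \sqrt{149} \approx 12.207 i$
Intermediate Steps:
$\sqrt{l{\left(h \right)} - 165} = \sqrt{\left(-2\right) \left(-8\right) - 165} = \sqrt{16 - 165} = \sqrt{-149} = i \sqrt{149}$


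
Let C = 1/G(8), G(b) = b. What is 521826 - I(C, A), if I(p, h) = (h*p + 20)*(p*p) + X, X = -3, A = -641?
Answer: 267176929/512 ≈ 5.2183e+5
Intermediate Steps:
C = ⅛ (C = 1/8 = ⅛ ≈ 0.12500)
I(p, h) = -3 + p²*(20 + h*p) (I(p, h) = (h*p + 20)*(p*p) - 3 = (20 + h*p)*p² - 3 = p²*(20 + h*p) - 3 = -3 + p²*(20 + h*p))
521826 - I(C, A) = 521826 - (-3 + 20*(⅛)² - 641*(⅛)³) = 521826 - (-3 + 20*(1/64) - 641*1/512) = 521826 - (-3 + 5/16 - 641/512) = 521826 - 1*(-2017/512) = 521826 + 2017/512 = 267176929/512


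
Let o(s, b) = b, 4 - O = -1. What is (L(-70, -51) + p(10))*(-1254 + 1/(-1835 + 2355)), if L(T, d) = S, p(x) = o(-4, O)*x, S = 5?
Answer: -7172869/104 ≈ -68970.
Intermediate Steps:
O = 5 (O = 4 - 1*(-1) = 4 + 1 = 5)
p(x) = 5*x
L(T, d) = 5
(L(-70, -51) + p(10))*(-1254 + 1/(-1835 + 2355)) = (5 + 5*10)*(-1254 + 1/(-1835 + 2355)) = (5 + 50)*(-1254 + 1/520) = 55*(-1254 + 1/520) = 55*(-652079/520) = -7172869/104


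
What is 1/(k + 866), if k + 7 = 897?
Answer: 1/1756 ≈ 0.00056948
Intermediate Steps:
k = 890 (k = -7 + 897 = 890)
1/(k + 866) = 1/(890 + 866) = 1/1756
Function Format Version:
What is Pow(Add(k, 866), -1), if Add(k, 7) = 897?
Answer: Rational(1, 1756) ≈ 0.00056948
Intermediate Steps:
k = 890 (k = Add(-7, 897) = 890)
Pow(Add(k, 866), -1) = Pow(Add(890, 866), -1) = Pow(1756, -1) = Rational(1, 1756)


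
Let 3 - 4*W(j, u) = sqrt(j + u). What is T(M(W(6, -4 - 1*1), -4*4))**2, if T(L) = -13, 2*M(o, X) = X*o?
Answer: 169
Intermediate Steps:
W(j, u) = 3/4 - sqrt(j + u)/4
M(o, X) = X*o/2 (M(o, X) = (X*o)/2 = X*o/2)
T(M(W(6, -4 - 1*1), -4*4))**2 = (-13)**2 = 169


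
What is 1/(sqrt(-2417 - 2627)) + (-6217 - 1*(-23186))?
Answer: 16969 - I*sqrt(1261)/2522 ≈ 16969.0 - 0.01408*I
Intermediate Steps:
1/(sqrt(-2417 - 2627)) + (-6217 - 1*(-23186)) = 1/(sqrt(-5044)) + (-6217 + 23186) = 1/(2*I*sqrt(1261)) + 16969 = -I*sqrt(1261)/2522 + 16969 = 16969 - I*sqrt(1261)/2522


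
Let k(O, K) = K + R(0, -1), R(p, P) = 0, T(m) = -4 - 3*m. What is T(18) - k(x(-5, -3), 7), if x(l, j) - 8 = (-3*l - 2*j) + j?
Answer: -65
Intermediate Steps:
x(l, j) = 8 - j - 3*l (x(l, j) = 8 + ((-3*l - 2*j) + j) = 8 + (-j - 3*l) = 8 - j - 3*l)
k(O, K) = K (k(O, K) = K + 0 = K)
T(18) - k(x(-5, -3), 7) = (-4 - 3*18) - 1*7 = (-4 - 54) - 7 = -58 - 7 = -65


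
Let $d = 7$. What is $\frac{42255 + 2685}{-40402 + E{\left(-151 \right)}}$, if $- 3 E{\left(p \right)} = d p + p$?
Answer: $- \frac{67410}{59999} \approx -1.1235$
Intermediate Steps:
$E{\left(p \right)} = - \frac{8 p}{3}$ ($E{\left(p \right)} = - \frac{7 p + p}{3} = - \frac{8 p}{3}$)
$\frac{42255 + 2685}{-40402 + E{\left(-151 \right)}} = \frac{42255 + 2685}{-40402 - - \frac{1208}{3}} = \frac{44940}{-40402 + \frac{1208}{3}} = \frac{44940}{- \frac{119998}{3}} = 44940 \left(- \frac{3}{119998}\right) = - \frac{67410}{59999}$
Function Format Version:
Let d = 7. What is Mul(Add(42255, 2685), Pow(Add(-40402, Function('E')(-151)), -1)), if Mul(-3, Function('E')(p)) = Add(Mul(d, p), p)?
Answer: Rational(-67410, 59999) ≈ -1.1235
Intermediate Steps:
Function('E')(p) = Mul(Rational(-8, 3), p) (Function('E')(p) = Mul(Rational(-1, 3), Add(Mul(7, p), p)) = Mul(Rational(-1, 3), Mul(8, p)) = Mul(Rational(-8, 3), p))
Mul(Add(42255, 2685), Pow(Add(-40402, Function('E')(-151)), -1)) = Mul(Add(42255, 2685), Pow(Add(-40402, Mul(Rational(-8, 3), -151)), -1)) = Mul(44940, Pow(Add(-40402, Rational(1208, 3)), -1)) = Mul(44940, Pow(Rational(-119998, 3), -1)) = Mul(44940, Rational(-3, 119998)) = Rational(-67410, 59999)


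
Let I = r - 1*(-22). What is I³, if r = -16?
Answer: 216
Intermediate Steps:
I = 6 (I = -16 - 1*(-22) = -16 + 22 = 6)
I³ = 6³ = 216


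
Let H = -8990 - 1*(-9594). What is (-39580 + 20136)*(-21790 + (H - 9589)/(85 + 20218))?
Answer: 8602246386620/20303 ≈ 4.2369e+8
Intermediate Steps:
H = 604 (H = -8990 + 9594 = 604)
(-39580 + 20136)*(-21790 + (H - 9589)/(85 + 20218)) = (-39580 + 20136)*(-21790 + (604 - 9589)/(85 + 20218)) = -19444*(-21790 - 8985/20303) = -19444*(-442411355/20303) = 8602246386620/20303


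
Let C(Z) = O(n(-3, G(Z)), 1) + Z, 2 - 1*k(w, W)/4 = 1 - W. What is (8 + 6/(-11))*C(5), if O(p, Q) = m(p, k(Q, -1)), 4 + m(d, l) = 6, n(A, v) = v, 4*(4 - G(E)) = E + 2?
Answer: 574/11 ≈ 52.182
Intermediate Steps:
G(E) = 7/2 - E/4 (G(E) = 4 - (E + 2)/4 = 4 - (2 + E)/4 = 4 + (-½ - E/4) = 7/2 - E/4)
k(w, W) = 4 + 4*W (k(w, W) = 8 - 4*(1 - W) = 8 + (-4 + 4*W) = 4 + 4*W)
m(d, l) = 2 (m(d, l) = -4 + 6 = 2)
O(p, Q) = 2
C(Z) = 2 + Z
(8 + 6/(-11))*C(5) = (8 + 6/(-11))*(2 + 5) = (8 + 6*(-1/11))*7 = (8 - 6/11)*7 = (82/11)*7 = 574/11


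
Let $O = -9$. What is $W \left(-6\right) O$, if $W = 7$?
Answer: $378$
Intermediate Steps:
$W \left(-6\right) O = 7 \left(-6\right) \left(-9\right) = \left(-42\right) \left(-9\right) = 378$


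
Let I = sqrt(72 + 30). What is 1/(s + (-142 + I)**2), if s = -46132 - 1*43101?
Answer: -22989/1582740059 + 284*sqrt(102)/4748220177 ≈ -1.3921e-5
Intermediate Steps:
I = sqrt(102) ≈ 10.100
s = -89233 (s = -46132 - 43101 = -89233)
1/(s + (-142 + I)**2) = 1/(-89233 + (-142 + sqrt(102))**2)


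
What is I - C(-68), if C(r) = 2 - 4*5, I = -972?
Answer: -954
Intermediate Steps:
C(r) = -18 (C(r) = 2 - 20 = -18)
I - C(-68) = -972 - 1*(-18) = -972 + 18 = -954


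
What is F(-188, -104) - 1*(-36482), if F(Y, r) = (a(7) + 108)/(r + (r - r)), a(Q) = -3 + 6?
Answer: 3794017/104 ≈ 36481.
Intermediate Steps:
a(Q) = 3
F(Y, r) = 111/r (F(Y, r) = (3 + 108)/(r + (r - r)) = 111/(r + 0) = 111/r)
F(-188, -104) - 1*(-36482) = 111/(-104) - 1*(-36482) = 111*(-1/104) + 36482 = -111/104 + 36482 = 3794017/104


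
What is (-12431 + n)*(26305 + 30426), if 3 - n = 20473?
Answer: -1866506631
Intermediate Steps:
n = -20470 (n = 3 - 1*20473 = 3 - 20473 = -20470)
(-12431 + n)*(26305 + 30426) = (-12431 - 20470)*(26305 + 30426) = -32901*56731 = -1866506631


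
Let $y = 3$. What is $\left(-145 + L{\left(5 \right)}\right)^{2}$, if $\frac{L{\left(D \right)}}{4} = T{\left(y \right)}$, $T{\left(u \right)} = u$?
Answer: $17689$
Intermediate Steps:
$L{\left(D \right)} = 12$ ($L{\left(D \right)} = 4 \cdot 3 = 12$)
$\left(-145 + L{\left(5 \right)}\right)^{2} = \left(-145 + 12\right)^{2} = \left(-133\right)^{2} = 17689$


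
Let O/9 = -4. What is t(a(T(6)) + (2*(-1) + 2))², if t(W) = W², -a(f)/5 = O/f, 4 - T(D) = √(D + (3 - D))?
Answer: 1049760000/(4 - √3)⁴ ≈ 3.9679e+7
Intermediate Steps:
O = -36 (O = 9*(-4) = -36)
T(D) = 4 - √3 (T(D) = 4 - √(D + (3 - D)) = 4 - √3)
a(f) = 180/f (a(f) = -(-180)/f = 180/f)
t(a(T(6)) + (2*(-1) + 2))² = ((180/(4 - √3) + (2*(-1) + 2))²)² = ((180/(4 - √3) + (-2 + 2))²)² = ((180/(4 - √3) + 0)²)² = ((180/(4 - √3))²)² = (32400/(4 - √3)²)² = 1049760000/(4 - √3)⁴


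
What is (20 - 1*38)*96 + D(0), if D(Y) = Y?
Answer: -1728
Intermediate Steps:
(20 - 1*38)*96 + D(0) = (20 - 1*38)*96 + 0 = (20 - 38)*96 + 0 = -18*96 + 0 = -1728 + 0 = -1728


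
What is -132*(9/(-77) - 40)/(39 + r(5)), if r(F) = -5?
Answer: 18534/119 ≈ 155.75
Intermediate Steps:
-132*(9/(-77) - 40)/(39 + r(5)) = -132*(9/(-77) - 40)/(39 - 5) = -132*(9*(-1/77) - 40)/34 = -132*(-9/77 - 40)/34 = -(-37068)/(7*34) = -132*(-3089/2618) = 18534/119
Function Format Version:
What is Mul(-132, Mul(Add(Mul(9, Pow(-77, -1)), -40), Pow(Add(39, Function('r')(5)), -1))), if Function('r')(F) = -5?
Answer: Rational(18534, 119) ≈ 155.75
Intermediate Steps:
Mul(-132, Mul(Add(Mul(9, Pow(-77, -1)), -40), Pow(Add(39, Function('r')(5)), -1))) = Mul(-132, Mul(Add(Mul(9, Pow(-77, -1)), -40), Pow(Add(39, -5), -1))) = Mul(-132, Mul(Add(Mul(9, Rational(-1, 77)), -40), Pow(34, -1))) = Mul(-132, Mul(Add(Rational(-9, 77), -40), Rational(1, 34))) = Mul(-132, Mul(Rational(-3089, 77), Rational(1, 34))) = Mul(-132, Rational(-3089, 2618)) = Rational(18534, 119)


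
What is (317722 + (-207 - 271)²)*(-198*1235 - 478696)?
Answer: -395030380556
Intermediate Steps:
(317722 + (-207 - 271)²)*(-198*1235 - 478696) = (317722 + (-478)²)*(-244530 - 478696) = (317722 + 228484)*(-723226) = 546206*(-723226) = -395030380556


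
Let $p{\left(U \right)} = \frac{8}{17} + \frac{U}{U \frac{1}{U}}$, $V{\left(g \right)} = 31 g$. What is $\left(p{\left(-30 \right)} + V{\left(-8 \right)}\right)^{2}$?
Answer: $\frac{22259524}{289} \approx 77023.0$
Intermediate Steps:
$p{\left(U \right)} = \frac{8}{17} + U$ ($p{\left(U \right)} = 8 \cdot \frac{1}{17} + \frac{U}{1} = \frac{8}{17} + U 1 = \frac{8}{17} + U$)
$\left(p{\left(-30 \right)} + V{\left(-8 \right)}\right)^{2} = \left(\left(\frac{8}{17} - 30\right) + 31 \left(-8\right)\right)^{2} = \left(- \frac{502}{17} - 248\right)^{2} = \left(- \frac{4718}{17}\right)^{2} = \frac{22259524}{289}$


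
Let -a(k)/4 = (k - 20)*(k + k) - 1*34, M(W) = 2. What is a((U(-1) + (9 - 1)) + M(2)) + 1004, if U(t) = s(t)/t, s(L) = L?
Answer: 1932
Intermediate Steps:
U(t) = 1 (U(t) = t/t = 1)
a(k) = 136 - 8*k*(-20 + k) (a(k) = -4*((k - 20)*(k + k) - 1*34) = -4*((-20 + k)*(2*k) - 34) = -4*(2*k*(-20 + k) - 34) = -4*(-34 + 2*k*(-20 + k)) = 136 - 8*k*(-20 + k))
a((U(-1) + (9 - 1)) + M(2)) + 1004 = (136 - 8*((1 + (9 - 1)) + 2)² + 160*((1 + (9 - 1)) + 2)) + 1004 = (136 - 8*((1 + 8) + 2)² + 160*((1 + 8) + 2)) + 1004 = (136 - 8*(9 + 2)² + 160*(9 + 2)) + 1004 = (136 - 8*11² + 160*11) + 1004 = (136 - 8*121 + 1760) + 1004 = (136 - 968 + 1760) + 1004 = 928 + 1004 = 1932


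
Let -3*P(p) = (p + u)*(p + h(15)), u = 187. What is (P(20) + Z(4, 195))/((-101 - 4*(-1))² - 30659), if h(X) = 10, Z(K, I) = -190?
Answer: 226/2125 ≈ 0.10635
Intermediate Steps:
P(p) = -(10 + p)*(187 + p)/3 (P(p) = -(p + 187)*(p + 10)/3 = -(187 + p)*(10 + p)/3 = -(10 + p)*(187 + p)/3)
(P(20) + Z(4, 195))/((-101 - 4*(-1))² - 30659) = ((-1870/3 - 197/3*20 - ⅓*20²) - 190)/((-101 - 4*(-1))² - 30659) = ((-1870/3 - 3940/3 - ⅓*400) - 190)/((-101 + 4)² - 30659) = ((-1870/3 - 3940/3 - 400/3) - 190)/((-97)² - 30659) = (-2070 - 190)/(9409 - 30659) = -2260/(-21250) = -2260*(-1/21250) = 226/2125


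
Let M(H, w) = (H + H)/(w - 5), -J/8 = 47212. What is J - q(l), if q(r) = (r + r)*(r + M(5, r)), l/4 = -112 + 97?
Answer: -5003888/13 ≈ -3.8491e+5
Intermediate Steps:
J = -377696 (J = -8*47212 = -377696)
l = -60 (l = 4*(-112 + 97) = 4*(-15) = -60)
M(H, w) = 2*H/(-5 + w) (M(H, w) = (2*H)/(-5 + w) = 2*H/(-5 + w))
q(r) = 2*r*(r + 10/(-5 + r)) (q(r) = (r + r)*(r + 2*5/(-5 + r)) = (2*r)*(r + 10/(-5 + r)) = 2*r*(r + 10/(-5 + r)))
J - q(l) = -377696 - 2*(-60)*(10 - 60*(-5 - 60))/(-5 - 60) = -377696 - 2*(-60)*(10 - 60*(-65))/(-65) = -377696 - 2*(-60)*(-1)*(10 + 3900)/65 = -377696 - 2*(-60)*(-1)*3910/65 = -377696 - 1*93840/13 = -377696 - 93840/13 = -5003888/13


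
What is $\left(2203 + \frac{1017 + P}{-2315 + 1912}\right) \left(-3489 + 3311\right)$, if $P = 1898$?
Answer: $- \frac{157511132}{403} \approx -3.9085 \cdot 10^{5}$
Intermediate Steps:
$\left(2203 + \frac{1017 + P}{-2315 + 1912}\right) \left(-3489 + 3311\right) = \left(2203 + \frac{1017 + 1898}{-2315 + 1912}\right) \left(-3489 + 3311\right) = \left(2203 + \frac{2915}{-403}\right) \left(-178\right) = \left(2203 + 2915 \left(- \frac{1}{403}\right)\right) \left(-178\right) = \left(2203 - \frac{2915}{403}\right) \left(-178\right) = \frac{884894}{403} \left(-178\right) = - \frac{157511132}{403}$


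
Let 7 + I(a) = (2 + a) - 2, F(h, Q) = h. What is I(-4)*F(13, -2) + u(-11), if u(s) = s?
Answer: -154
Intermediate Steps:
I(a) = -7 + a (I(a) = -7 + ((2 + a) - 2) = -7 + a)
I(-4)*F(13, -2) + u(-11) = (-7 - 4)*13 - 11 = -11*13 - 11 = -143 - 11 = -154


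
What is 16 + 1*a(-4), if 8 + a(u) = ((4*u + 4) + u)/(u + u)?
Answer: 10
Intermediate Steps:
a(u) = -8 + (4 + 5*u)/(2*u) (a(u) = -8 + ((4*u + 4) + u)/(u + u) = -8 + ((4 + 4*u) + u)/((2*u)) = -8 + (4 + 5*u)*(1/(2*u)) = -8 + (4 + 5*u)/(2*u))
16 + 1*a(-4) = 16 + 1*(-11/2 + 2/(-4)) = 16 + 1*(-11/2 + 2*(-1/4)) = 16 + 1*(-11/2 - 1/2) = 16 + 1*(-6) = 16 - 6 = 10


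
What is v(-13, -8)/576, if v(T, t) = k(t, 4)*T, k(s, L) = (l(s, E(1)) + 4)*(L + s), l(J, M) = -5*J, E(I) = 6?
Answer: 143/36 ≈ 3.9722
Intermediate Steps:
k(s, L) = (4 - 5*s)*(L + s) (k(s, L) = (-5*s + 4)*(L + s) = (4 - 5*s)*(L + s))
v(T, t) = T*(16 - 16*t - 5*t²) (v(T, t) = (-5*t² + 4*4 + 4*t - 5*4*t)*T = (-5*t² + 16 + 4*t - 20*t)*T = (16 - 16*t - 5*t²)*T = T*(16 - 16*t - 5*t²))
v(-13, -8)/576 = -13*(16 - 16*(-8) - 5*(-8)²)/576 = -13*(16 + 128 - 5*64)*(1/576) = -13*(16 + 128 - 320)*(1/576) = -13*(-176)*(1/576) = 2288*(1/576) = 143/36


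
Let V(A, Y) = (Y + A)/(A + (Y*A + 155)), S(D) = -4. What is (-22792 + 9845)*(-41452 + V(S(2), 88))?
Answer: 35957858464/67 ≈ 5.3668e+8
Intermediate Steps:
V(A, Y) = (A + Y)/(155 + A + A*Y) (V(A, Y) = (A + Y)/(A + (A*Y + 155)) = (A + Y)/(A + (155 + A*Y)) = (A + Y)/(155 + A + A*Y))
(-22792 + 9845)*(-41452 + V(S(2), 88)) = (-22792 + 9845)*(-41452 + (-4 + 88)/(155 - 4 - 4*88)) = -12947*(-41452 + 84/(155 - 4 - 352)) = -12947*(-41452 + 84/(-201)) = -12947*(-41452 - 1/201*84) = -12947*(-41452 - 28/67) = -12947*(-2777312/67) = 35957858464/67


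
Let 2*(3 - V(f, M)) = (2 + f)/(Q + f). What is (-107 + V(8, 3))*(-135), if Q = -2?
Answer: 28305/2 ≈ 14153.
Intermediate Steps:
V(f, M) = 3 - (2 + f)/(2*(-2 + f))
(-107 + V(8, 3))*(-135) = (-107 + (-14 + 5*8)/(2*(-2 + 8)))*(-135) = (-107 + (½)*(-14 + 40)/6)*(-135) = (-107 + (½)*(⅙)*26)*(-135) = (-107 + 13/6)*(-135) = -629/6*(-135) = 28305/2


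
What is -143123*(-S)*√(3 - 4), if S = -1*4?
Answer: -572492*I ≈ -5.7249e+5*I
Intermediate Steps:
S = -4
-143123*(-S)*√(3 - 4) = -143123*(-1*(-4))*√(3 - 4) = -572492*√(-1) = -572492*I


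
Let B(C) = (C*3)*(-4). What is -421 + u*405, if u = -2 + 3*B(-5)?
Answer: 71669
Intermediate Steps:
B(C) = -12*C (B(C) = (3*C)*(-4) = -12*C)
u = 178 (u = -2 + 3*(-12*(-5)) = -2 + 3*60 = -2 + 180 = 178)
-421 + u*405 = -421 + 178*405 = -421 + 72090 = 71669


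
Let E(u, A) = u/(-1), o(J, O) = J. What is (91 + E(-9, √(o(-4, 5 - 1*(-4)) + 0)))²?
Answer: 10000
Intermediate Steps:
E(u, A) = -u (E(u, A) = u*(-1) = -u)
(91 + E(-9, √(o(-4, 5 - 1*(-4)) + 0)))² = (91 - 1*(-9))² = (91 + 9)² = 100² = 10000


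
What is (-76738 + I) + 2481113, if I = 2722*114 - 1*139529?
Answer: 2575154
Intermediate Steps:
I = 170779 (I = 310308 - 139529 = 170779)
(-76738 + I) + 2481113 = (-76738 + 170779) + 2481113 = 94041 + 2481113 = 2575154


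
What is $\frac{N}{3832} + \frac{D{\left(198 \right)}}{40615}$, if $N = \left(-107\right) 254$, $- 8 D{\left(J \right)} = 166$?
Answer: $- \frac{137989248}{19454585} \approx -7.0929$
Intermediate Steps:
$D{\left(J \right)} = - \frac{83}{4}$ ($D{\left(J \right)} = \left(- \frac{1}{8}\right) 166 = - \frac{83}{4}$)
$N = -27178$
$\frac{N}{3832} + \frac{D{\left(198 \right)}}{40615} = - \frac{27178}{3832} - \frac{83}{4 \cdot 40615} = \left(-27178\right) \frac{1}{3832} - \frac{83}{162460} = - \frac{13589}{1916} - \frac{83}{162460} = - \frac{137989248}{19454585}$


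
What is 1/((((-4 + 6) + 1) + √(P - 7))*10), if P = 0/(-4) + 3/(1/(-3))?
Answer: 3/250 - 2*I/125 ≈ 0.012 - 0.016*I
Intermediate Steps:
P = -9 (P = 0*(-¼) + 3/(-⅓) = 0 + 3*(-3) = 0 - 9 = -9)
1/((((-4 + 6) + 1) + √(P - 7))*10) = 1/((((-4 + 6) + 1) + √(-9 - 7))*10) = 1/(((2 + 1) + √(-16))*10) = 1/((3 + 4*I)*10) = 1/(30 + 40*I) = (30 - 40*I)/2500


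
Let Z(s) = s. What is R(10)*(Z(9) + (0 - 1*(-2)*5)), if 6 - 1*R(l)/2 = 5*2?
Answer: -152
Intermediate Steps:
R(l) = -8 (R(l) = 12 - 10*2 = 12 - 2*10 = 12 - 20 = -8)
R(10)*(Z(9) + (0 - 1*(-2)*5)) = -8*(9 + (0 - 1*(-2)*5)) = -8*(9 + (0 + 2*5)) = -8*(9 + (0 + 10)) = -8*(9 + 10) = -8*19 = -152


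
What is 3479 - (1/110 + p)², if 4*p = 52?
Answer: 40048139/12100 ≈ 3309.8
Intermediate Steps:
p = 13 (p = (¼)*52 = 13)
3479 - (1/110 + p)² = 3479 - (1/110 + 13)² = 3479 - (1431/110)² = 3479 - 1*2047761/12100 = 3479 - 2047761/12100 = 40048139/12100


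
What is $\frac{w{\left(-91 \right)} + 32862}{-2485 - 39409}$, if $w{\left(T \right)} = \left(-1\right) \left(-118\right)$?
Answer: $- \frac{16490}{20947} \approx -0.78722$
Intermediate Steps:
$w{\left(T \right)} = 118$
$\frac{w{\left(-91 \right)} + 32862}{-2485 - 39409} = \frac{118 + 32862}{-2485 - 39409} = \frac{32980}{-41894} = 32980 \left(- \frac{1}{41894}\right) = - \frac{16490}{20947}$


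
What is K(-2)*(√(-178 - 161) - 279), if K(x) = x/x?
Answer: -279 + I*√339 ≈ -279.0 + 18.412*I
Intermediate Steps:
K(x) = 1
K(-2)*(√(-178 - 161) - 279) = 1*(√(-178 - 161) - 279) = 1*(√(-339) - 279) = 1*(I*√339 - 279) = 1*(-279 + I*√339) = -279 + I*√339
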